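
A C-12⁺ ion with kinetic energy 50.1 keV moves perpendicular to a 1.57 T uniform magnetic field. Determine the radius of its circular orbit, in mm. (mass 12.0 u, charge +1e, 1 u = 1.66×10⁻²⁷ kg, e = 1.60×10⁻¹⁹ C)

r ≈ 71.1 mm

Convert the energy: K = 50.1 keV = 8.02×10^-15 J.
v = √(2K/m) = √(2·8.02×10^-15/1.99×10^-26) = 8.97×10^5 m/s.
r = mv/(qB) = (1.99×10^-26)(8.97×10^5) / [(1×1.60×10^-19)(1.57)] = 0.0711 m.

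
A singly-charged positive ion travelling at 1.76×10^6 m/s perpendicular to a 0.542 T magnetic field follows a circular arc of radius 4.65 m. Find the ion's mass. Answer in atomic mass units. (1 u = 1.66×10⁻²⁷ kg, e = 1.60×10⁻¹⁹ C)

qvB = mv²/r ⇒ m = qBr/v.
m = (1×1.60×10^-19)(0.542)(4.65) / (1.76×10^6) = 2.29×10^-25 kg = 138 u.

m ≈ 138 u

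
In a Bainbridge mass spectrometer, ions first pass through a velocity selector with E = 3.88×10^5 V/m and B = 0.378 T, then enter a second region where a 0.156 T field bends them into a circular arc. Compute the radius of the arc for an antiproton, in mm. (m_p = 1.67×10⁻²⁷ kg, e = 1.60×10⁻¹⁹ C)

r ≈ 68.7 mm

The selector passes v = E/B = 3.88×10^5/0.378 = 1.03×10^6 m/s.
In the deflection region, r = mv/(qB₂) = (1.67×10^-27)(1.03×10^6) / [(1×1.60×10^-19)(0.156)] = 0.0687 m.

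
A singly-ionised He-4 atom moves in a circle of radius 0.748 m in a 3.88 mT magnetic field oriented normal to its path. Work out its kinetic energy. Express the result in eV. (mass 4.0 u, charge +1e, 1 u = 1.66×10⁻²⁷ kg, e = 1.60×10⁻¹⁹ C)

K ≈ 101 eV

v = qBr/m = (1×1.60×10^-19)(3.88×10^-3)(0.748) / (6.64×10^-27) = 6.99×10^4 m/s.
K = ½mv² = 0.5·(6.64×10^-27)·(6.99×10^4)² = 1.62×10^-17 J = 101 eV.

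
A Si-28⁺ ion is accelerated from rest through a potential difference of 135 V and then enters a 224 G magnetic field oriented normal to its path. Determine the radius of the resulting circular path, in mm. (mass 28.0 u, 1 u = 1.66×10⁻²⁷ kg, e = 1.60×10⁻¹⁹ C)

r ≈ 395 mm

The kinetic energy gained is K = qV = (1×1.60×10^-19)(135) = 2.16×10^-17 J.
v = √(2K/m) = 3.05×10^4 m/s.
r = mv/(qB) = (4.65×10^-26)(3.05×10^4) / [(1×1.60×10^-19)(0.0224)] = 0.395 m.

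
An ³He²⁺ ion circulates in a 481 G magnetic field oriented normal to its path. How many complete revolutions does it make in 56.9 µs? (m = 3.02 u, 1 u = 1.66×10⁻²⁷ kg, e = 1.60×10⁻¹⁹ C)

N = 27

T = 2πm/(qB) = 2π(5.0132×10^-27) / [(2×1.60×10^-19)(0.0481)] = 2.0464×10^-6 s.
N = t/T = 5.69×10^-5 / 2.0464×10^-6 ≈ 27.80, so 27 complete revolutions.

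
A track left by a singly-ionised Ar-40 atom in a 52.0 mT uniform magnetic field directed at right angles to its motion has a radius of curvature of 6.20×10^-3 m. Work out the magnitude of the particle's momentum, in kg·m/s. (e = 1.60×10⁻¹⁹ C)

Since qvB = mv²/r, the momentum p = mv = qBr.
p = (1×1.60×10^-19)(0.0520)(6.20×10^-3) = 5.16×10^-23 kg·m/s.

p ≈ 5.16×10^-23 kg·m/s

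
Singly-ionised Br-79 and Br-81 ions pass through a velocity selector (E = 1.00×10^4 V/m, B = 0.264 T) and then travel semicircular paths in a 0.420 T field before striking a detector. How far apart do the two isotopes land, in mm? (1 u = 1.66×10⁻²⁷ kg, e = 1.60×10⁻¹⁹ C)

Both emerge at v = E/B₁ = 3.79×10^4 m/s.
r = mv/(qB₂), so r₁ = 0.07392 m and r₂ = 0.07579 m, giving Δr = 1.87×10^-3 m.
After a semicircle each ion lands a diameter 2r from the entry slit, so the separation is 2Δr = 3.74×10^-3 m.

Δd ≈ 3.74 mm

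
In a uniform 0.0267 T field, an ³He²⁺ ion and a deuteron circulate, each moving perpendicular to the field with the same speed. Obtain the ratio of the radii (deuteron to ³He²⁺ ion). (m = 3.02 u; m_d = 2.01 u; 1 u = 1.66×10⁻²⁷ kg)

ratio ≈ 1.33

r = mv/(qB) ⇒ at equal v, r ∝ m/q.
r_{deuteron}/r_{³He²⁺ ion} = 1.33.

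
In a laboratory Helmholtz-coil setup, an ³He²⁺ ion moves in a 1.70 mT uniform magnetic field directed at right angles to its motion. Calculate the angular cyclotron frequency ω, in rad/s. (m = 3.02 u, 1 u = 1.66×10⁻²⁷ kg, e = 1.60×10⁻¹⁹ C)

ω = qB/m = (2×1.60×10^-19)(1.70×10^-3) / (5.01×10^-27) = 1.09×10^5 rad/s.

ω ≈ 1.09×10^5 rad/s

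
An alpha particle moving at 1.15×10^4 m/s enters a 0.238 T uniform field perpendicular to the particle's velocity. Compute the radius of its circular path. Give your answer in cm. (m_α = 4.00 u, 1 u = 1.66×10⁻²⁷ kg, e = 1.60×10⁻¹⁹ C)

The magnetic force provides the centripetal force: qvB = mv²/r, so r = mv/(qB).
r = (6.64×10^-27 kg)(1.15×10^4 m/s) / [(2×1.60×10^-19 C)(0.238 T)] = 1.00×10^-3 m.

r ≈ 0.100 cm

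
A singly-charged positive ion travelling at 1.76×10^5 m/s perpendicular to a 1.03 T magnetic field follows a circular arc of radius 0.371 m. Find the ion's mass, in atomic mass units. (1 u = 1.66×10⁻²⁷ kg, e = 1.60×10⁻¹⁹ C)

m ≈ 209 u

qvB = mv²/r ⇒ m = qBr/v.
m = (1×1.60×10^-19)(1.03)(0.371) / (1.76×10^5) = 3.47×10^-25 kg = 209 u.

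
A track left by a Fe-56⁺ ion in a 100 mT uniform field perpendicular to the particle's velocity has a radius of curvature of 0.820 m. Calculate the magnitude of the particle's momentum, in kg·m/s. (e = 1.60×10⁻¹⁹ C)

p ≈ 1.31×10^-20 kg·m/s

Since qvB = mv²/r, the momentum p = mv = qBr.
p = (1×1.60×10^-19)(0.100)(0.820) = 1.31×10^-20 kg·m/s.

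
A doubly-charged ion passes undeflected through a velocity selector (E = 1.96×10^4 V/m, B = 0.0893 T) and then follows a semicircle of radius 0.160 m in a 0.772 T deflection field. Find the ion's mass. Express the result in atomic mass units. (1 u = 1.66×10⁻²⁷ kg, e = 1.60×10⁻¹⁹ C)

v = E/B₁ = 2.19×10^5 m/s.
From r = mv/(qB₂), m = qB₂r/v = (2×1.60×10^-19)(0.772)(0.160) / (2.19×10^5) = 1.80×10^-25 kg.
In atomic mass units: m = 1.80×10^-25 / 1.66×10^-27 = 108 u.

m ≈ 108 u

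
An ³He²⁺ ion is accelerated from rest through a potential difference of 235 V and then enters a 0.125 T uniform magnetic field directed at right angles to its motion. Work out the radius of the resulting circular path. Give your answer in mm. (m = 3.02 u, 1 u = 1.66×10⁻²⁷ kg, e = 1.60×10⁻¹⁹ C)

r ≈ 21.7 mm

The kinetic energy gained is K = qV = (2×1.60×10^-19)(235) = 7.52×10^-17 J.
v = √(2K/m) = 1.73×10^5 m/s.
r = mv/(qB) = (5.01×10^-27)(1.73×10^5) / [(2×1.60×10^-19)(0.125)] = 0.0217 m.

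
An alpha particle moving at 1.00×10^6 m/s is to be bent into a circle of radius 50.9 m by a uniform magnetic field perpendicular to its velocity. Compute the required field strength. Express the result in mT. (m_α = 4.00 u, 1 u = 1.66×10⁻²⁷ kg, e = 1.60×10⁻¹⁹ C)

qvB = mv²/r gives B = mv/(qr).
B = (6.64×10^-27)(1.00×10^6) / [(2×1.60×10^-19)(50.9)] = 4.08×10^-4 T.

B ≈ 0.408 mT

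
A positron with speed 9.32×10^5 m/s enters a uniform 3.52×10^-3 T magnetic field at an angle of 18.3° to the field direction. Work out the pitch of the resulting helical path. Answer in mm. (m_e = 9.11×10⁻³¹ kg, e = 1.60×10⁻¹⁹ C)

pitch ≈ 8.99 mm

The velocity component along B is v∥ = v cos18.3° = 8.85×10^5 m/s.
The cyclotron period T = 2πm/(qB) = 1.02×10^-8 s is set by m, q, B alone.
Pitch = v∥·T = (8.85×10^5)(1.02×10^-8) = 8.99×10^-3 m.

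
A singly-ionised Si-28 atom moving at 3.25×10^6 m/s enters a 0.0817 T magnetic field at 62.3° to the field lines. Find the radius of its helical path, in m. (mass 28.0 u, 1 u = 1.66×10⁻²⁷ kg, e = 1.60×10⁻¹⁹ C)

Only the perpendicular component v⊥ = v sin62.3° = 2.88×10^6 m/s is bent by the field.
r = m v⊥ /(qB) = (4.65×10^-26)(2.88×10^6) / [(1×1.60×10^-19)(0.0817)] = 10.2 m.

r ≈ 10.2 m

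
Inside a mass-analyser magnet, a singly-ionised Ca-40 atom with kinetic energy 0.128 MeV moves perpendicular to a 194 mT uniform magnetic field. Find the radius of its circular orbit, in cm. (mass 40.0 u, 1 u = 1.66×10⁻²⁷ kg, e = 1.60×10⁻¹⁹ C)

Convert the energy: K = 0.128 MeV = 2.05×10^-14 J.
v = √(2K/m) = √(2·2.05×10^-14/6.64×10^-26) = 7.85×10^5 m/s.
r = mv/(qB) = (6.64×10^-26)(7.85×10^5) / [(1×1.60×10^-19)(0.194)] = 1.68 m.

r ≈ 168 cm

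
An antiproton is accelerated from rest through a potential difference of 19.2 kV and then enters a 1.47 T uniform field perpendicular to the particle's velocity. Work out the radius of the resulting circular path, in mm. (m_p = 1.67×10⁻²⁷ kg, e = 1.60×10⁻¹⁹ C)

r ≈ 13.6 mm

The kinetic energy gained is K = qV = (1×1.60×10^-19)(1.92×10^4) = 3.07×10^-15 J.
v = √(2K/m) = 1.92×10^6 m/s.
r = mv/(qB) = (1.67×10^-27)(1.92×10^6) / [(1×1.60×10^-19)(1.47)] = 0.0136 m.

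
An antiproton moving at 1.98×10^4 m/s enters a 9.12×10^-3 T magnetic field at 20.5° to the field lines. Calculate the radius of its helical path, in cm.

r ≈ 0.794 cm

Only the perpendicular component v⊥ = v sin20.5° = 6930 m/s is bent by the field.
r = m v⊥ /(qB) = (1.67×10^-27)(6930) / [(1×1.60×10^-19)(9.12×10^-3)] = 7.94×10^-3 m.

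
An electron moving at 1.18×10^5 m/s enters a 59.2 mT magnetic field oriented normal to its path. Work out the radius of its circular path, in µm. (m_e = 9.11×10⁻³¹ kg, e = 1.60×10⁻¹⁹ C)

r ≈ 11.3 µm

The magnetic force provides the centripetal force: qvB = mv²/r, so r = mv/(qB).
r = (9.11×10^-31 kg)(1.18×10^5 m/s) / [(1×1.60×10^-19 C)(0.0592 T)] = 1.13×10^-5 m.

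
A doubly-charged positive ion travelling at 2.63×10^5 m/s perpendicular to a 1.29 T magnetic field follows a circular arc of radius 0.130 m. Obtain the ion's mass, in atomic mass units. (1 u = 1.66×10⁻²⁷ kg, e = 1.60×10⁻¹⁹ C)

m ≈ 123 u

qvB = mv²/r ⇒ m = qBr/v.
m = (2×1.60×10^-19)(1.29)(0.130) / (2.63×10^5) = 2.04×10^-25 kg = 123 u.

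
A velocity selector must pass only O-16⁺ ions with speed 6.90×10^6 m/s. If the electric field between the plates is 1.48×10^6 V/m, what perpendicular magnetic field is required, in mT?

B ≈ 214 mT

qE = qvB ⇒ B = E/v = (1.48×10^6) / (6.90×10^6) = 0.214 T.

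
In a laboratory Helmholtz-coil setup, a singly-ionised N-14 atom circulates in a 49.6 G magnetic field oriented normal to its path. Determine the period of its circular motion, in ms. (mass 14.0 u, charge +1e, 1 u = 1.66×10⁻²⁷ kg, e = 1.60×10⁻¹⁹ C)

The cyclotron period is independent of speed: T = 2πm/(qB).
T = 2π(2.32×10^-26) / [(1×1.60×10^-19)(4.96×10^-3)] = 1.84×10^-4 s.

T ≈ 0.184 ms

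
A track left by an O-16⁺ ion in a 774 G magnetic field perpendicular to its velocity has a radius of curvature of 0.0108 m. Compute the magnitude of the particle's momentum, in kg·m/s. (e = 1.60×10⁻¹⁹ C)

Since qvB = mv²/r, the momentum p = mv = qBr.
p = (1×1.60×10^-19)(0.0774)(0.0108) = 1.34×10^-22 kg·m/s.

p ≈ 1.34×10^-22 kg·m/s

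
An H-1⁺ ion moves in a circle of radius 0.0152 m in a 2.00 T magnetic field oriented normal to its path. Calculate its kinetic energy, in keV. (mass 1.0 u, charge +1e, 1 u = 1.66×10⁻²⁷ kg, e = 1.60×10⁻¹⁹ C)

v = qBr/m = (1×1.60×10^-19)(2.00)(0.0152) / (1.66×10^-27) = 2.93×10^6 m/s.
K = ½mv² = 0.5·(1.66×10^-27)·(2.93×10^6)² = 7.13×10^-15 J = 44.5 keV.

K ≈ 44.5 keV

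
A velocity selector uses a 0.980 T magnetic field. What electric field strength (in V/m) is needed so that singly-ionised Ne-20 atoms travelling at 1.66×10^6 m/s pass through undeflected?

E ≈ 1.63×10^6 V/m

qE = qvB ⇒ E = vB = (1.66×10^6)(0.980) = 1.63×10^6 V/m.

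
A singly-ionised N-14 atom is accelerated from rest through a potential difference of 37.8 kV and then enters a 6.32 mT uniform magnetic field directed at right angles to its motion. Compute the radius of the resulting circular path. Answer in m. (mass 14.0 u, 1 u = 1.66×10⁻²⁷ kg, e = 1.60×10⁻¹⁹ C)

r ≈ 16.6 m

The kinetic energy gained is K = qV = (1×1.60×10^-19)(3.78×10^4) = 6.05×10^-15 J.
v = √(2K/m) = 7.21×10^5 m/s.
r = mv/(qB) = (2.32×10^-26)(7.21×10^5) / [(1×1.60×10^-19)(6.32×10^-3)] = 16.6 m.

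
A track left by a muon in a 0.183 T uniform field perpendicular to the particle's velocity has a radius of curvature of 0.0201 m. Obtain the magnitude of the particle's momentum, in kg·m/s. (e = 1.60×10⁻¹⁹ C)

p ≈ 5.89×10^-22 kg·m/s

Since qvB = mv²/r, the momentum p = mv = qBr.
p = (1×1.60×10^-19)(0.183)(0.0201) = 5.89×10^-22 kg·m/s.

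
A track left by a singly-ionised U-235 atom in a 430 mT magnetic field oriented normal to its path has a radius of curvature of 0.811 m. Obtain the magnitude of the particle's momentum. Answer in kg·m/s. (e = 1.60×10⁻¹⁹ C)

Since qvB = mv²/r, the momentum p = mv = qBr.
p = (1×1.60×10^-19)(0.430)(0.811) = 5.58×10^-20 kg·m/s.

p ≈ 5.58×10^-20 kg·m/s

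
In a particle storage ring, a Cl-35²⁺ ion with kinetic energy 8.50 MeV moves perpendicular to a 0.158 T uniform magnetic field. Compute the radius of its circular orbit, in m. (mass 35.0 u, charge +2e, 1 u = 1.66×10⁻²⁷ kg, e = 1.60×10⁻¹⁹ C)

Convert the energy: K = 8.50 MeV = 1.36×10^-12 J.
v = √(2K/m) = √(2·1.36×10^-12/5.81×10^-26) = 6.84×10^6 m/s.
r = mv/(qB) = (5.81×10^-26)(6.84×10^6) / [(2×1.60×10^-19)(0.158)] = 7.86 m.

r ≈ 7.86 m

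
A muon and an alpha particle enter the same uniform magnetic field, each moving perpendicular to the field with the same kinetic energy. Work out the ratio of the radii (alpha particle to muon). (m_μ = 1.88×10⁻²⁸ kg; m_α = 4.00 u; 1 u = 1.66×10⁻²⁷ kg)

ratio ≈ 2.97

r = √(2mK)/(qB) ⇒ at equal K, r ∝ √m/q.
r_{alpha particle}/r_{muon} = 2.97.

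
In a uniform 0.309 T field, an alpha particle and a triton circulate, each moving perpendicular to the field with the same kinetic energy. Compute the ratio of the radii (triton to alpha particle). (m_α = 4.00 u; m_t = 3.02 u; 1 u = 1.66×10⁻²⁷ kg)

r = √(2mK)/(qB) ⇒ at equal K, r ∝ √m/q.
r_{triton}/r_{alpha particle} = 1.74.

ratio ≈ 1.74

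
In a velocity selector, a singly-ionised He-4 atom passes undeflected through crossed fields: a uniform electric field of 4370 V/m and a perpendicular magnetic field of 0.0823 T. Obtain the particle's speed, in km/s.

For zero net force, qE = qvB, so v = E/B.
v = (4370) / (0.0823) = 5.31×10^4 m/s.

v ≈ 53.1 km/s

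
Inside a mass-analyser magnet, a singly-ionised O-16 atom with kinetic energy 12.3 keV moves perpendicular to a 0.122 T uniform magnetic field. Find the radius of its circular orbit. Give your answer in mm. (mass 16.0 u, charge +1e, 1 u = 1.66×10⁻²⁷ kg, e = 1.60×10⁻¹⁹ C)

r ≈ 524 mm

Convert the energy: K = 12.3 keV = 1.97×10^-15 J.
v = √(2K/m) = √(2·1.97×10^-15/2.66×10^-26) = 3.85×10^5 m/s.
r = mv/(qB) = (2.66×10^-26)(3.85×10^5) / [(1×1.60×10^-19)(0.122)] = 0.524 m.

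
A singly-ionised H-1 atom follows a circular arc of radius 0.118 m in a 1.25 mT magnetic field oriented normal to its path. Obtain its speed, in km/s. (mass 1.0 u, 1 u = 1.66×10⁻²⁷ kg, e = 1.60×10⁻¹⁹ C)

From qvB = mv²/r, v = qBr/m.
v = (1×1.60×10^-19)(1.25×10^-3)(0.118) / (1.66×10^-27) = 1.42×10^4 m/s.

v ≈ 14.2 km/s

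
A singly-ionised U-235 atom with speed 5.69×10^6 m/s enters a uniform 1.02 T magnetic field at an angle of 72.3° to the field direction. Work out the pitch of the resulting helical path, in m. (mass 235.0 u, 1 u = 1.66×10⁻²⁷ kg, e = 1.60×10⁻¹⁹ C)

pitch ≈ 26.0 m

The velocity component along B is v∥ = v cos72.3° = 1.73×10^6 m/s.
The cyclotron period T = 2πm/(qB) = 1.50×10^-5 s is set by m, q, B alone.
Pitch = v∥·T = (1.73×10^6)(1.50×10^-5) = 26.0 m.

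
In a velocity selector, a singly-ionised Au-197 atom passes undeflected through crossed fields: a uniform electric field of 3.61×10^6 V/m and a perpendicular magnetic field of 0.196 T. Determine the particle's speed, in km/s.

For zero net force, qE = qvB, so v = E/B.
v = (3.61×10^6) / (0.196) = 1.84×10^7 m/s.

v ≈ 18400 km/s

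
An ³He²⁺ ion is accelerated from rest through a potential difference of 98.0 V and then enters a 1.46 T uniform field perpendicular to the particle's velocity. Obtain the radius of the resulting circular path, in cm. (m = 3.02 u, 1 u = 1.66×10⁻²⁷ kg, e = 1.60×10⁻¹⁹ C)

The kinetic energy gained is K = qV = (2×1.60×10^-19)(98.0) = 3.14×10^-17 J.
v = √(2K/m) = 1.12×10^5 m/s.
r = mv/(qB) = (5.01×10^-27)(1.12×10^5) / [(2×1.60×10^-19)(1.46)] = 1.20×10^-3 m.

r ≈ 0.120 cm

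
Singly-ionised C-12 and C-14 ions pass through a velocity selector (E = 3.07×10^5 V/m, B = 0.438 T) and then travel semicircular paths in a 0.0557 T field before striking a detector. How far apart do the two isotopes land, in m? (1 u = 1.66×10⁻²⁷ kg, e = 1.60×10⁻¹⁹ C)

Δd ≈ 0.522 m

Both emerge at v = E/B₁ = 7.01×10^5 m/s.
r = mv/(qB₂), so r₁ = 1.567 m and r₂ = 1.828 m, giving Δr = 0.261 m.
After a semicircle each ion lands a diameter 2r from the entry slit, so the separation is 2Δr = 0.522 m.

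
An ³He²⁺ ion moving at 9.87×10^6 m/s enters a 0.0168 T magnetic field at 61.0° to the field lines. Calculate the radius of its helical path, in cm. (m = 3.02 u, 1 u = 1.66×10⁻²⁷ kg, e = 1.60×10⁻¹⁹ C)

r ≈ 805 cm

Only the perpendicular component v⊥ = v sin61.0° = 8.63×10^6 m/s is bent by the field.
r = m v⊥ /(qB) = (5.01×10^-27)(8.63×10^6) / [(2×1.60×10^-19)(0.0168)] = 8.05 m.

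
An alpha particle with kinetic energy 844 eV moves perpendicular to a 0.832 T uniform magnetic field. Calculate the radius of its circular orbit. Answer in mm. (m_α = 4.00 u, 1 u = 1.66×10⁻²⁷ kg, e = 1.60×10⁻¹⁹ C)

Convert the energy: K = 844 eV = 1.35×10^-16 J.
v = √(2K/m) = √(2·1.35×10^-16/6.64×10^-27) = 2.02×10^5 m/s.
r = mv/(qB) = (6.64×10^-27)(2.02×10^5) / [(2×1.60×10^-19)(0.832)] = 5.03×10^-3 m.

r ≈ 5.03 mm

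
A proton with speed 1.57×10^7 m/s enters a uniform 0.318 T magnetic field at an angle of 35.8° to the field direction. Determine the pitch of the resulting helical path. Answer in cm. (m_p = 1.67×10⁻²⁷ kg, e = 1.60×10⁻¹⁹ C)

pitch ≈ 263 cm

The velocity component along B is v∥ = v cos35.8° = 1.27×10^7 m/s.
The cyclotron period T = 2πm/(qB) = 2.06×10^-7 s is set by m, q, B alone.
Pitch = v∥·T = (1.27×10^7)(2.06×10^-7) = 2.63 m.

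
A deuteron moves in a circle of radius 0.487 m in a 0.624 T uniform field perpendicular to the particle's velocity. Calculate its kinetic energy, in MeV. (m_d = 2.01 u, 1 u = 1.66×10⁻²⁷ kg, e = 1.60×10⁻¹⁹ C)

K ≈ 2.21 MeV

v = qBr/m = (1×1.60×10^-19)(0.624)(0.487) / (3.34×10^-27) = 1.46×10^7 m/s.
K = ½mv² = 0.5·(3.34×10^-27)·(1.46×10^7)² = 3.54×10^-13 J = 2.21 MeV.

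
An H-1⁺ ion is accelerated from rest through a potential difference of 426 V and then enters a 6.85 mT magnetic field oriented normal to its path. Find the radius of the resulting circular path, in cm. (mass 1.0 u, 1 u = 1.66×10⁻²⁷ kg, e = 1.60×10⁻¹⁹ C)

The kinetic energy gained is K = qV = (1×1.60×10^-19)(426) = 6.82×10^-17 J.
v = √(2K/m) = 2.87×10^5 m/s.
r = mv/(qB) = (1.66×10^-27)(2.87×10^5) / [(1×1.60×10^-19)(6.85×10^-3)] = 0.434 m.

r ≈ 43.4 cm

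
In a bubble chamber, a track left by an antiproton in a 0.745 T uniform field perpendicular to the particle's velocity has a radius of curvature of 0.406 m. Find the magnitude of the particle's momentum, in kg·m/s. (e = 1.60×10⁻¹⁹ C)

Since qvB = mv²/r, the momentum p = mv = qBr.
p = (1×1.60×10^-19)(0.745)(0.406) = 4.84×10^-20 kg·m/s.

p ≈ 4.84×10^-20 kg·m/s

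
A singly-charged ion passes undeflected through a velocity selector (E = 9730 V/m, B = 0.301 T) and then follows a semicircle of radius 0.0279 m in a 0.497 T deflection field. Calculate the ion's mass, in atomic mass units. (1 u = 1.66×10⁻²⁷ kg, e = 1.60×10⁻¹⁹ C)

v = E/B₁ = 3.23×10^4 m/s.
From r = mv/(qB₂), m = qB₂r/v = (1×1.60×10^-19)(0.497)(0.0279) / (3.23×10^4) = 6.86×10^-26 kg.
In atomic mass units: m = 6.86×10^-26 / 1.66×10^-27 = 41.3 u.

m ≈ 41.3 u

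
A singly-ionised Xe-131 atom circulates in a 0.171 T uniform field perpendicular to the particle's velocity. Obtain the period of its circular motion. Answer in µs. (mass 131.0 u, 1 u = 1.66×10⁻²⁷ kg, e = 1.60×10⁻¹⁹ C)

The cyclotron period is independent of speed: T = 2πm/(qB).
T = 2π(2.17×10^-25) / [(1×1.60×10^-19)(0.171)] = 4.99×10^-5 s.

T ≈ 49.9 µs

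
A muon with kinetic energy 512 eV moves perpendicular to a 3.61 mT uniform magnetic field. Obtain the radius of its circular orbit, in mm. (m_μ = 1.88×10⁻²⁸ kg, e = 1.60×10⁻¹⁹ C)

r ≈ 304 mm

Convert the energy: K = 512 eV = 8.19×10^-17 J.
v = √(2K/m) = √(2·8.19×10^-17/1.88×10^-28) = 9.34×10^5 m/s.
r = mv/(qB) = (1.88×10^-28)(9.34×10^5) / [(1×1.60×10^-19)(3.61×10^-3)] = 0.304 m.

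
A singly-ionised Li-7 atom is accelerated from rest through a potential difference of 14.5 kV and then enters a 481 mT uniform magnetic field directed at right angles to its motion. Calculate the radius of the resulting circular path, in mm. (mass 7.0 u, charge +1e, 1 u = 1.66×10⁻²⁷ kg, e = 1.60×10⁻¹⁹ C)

r ≈ 95.4 mm

The kinetic energy gained is K = qV = (1×1.60×10^-19)(1.45×10^4) = 2.32×10^-15 J.
v = √(2K/m) = 6.32×10^5 m/s.
r = mv/(qB) = (1.16×10^-26)(6.32×10^5) / [(1×1.60×10^-19)(0.481)] = 0.0954 m.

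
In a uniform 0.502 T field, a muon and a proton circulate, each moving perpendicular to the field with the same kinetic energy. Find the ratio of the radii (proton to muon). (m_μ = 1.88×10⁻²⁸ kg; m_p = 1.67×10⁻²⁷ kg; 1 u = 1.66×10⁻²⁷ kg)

ratio ≈ 2.98

r = √(2mK)/(qB) ⇒ at equal K, r ∝ √m/q.
r_{proton}/r_{muon} = 2.98.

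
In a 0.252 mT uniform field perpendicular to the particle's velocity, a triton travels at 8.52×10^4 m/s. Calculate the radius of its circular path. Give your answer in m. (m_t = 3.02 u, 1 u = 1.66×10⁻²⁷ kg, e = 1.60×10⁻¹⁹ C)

The magnetic force provides the centripetal force: qvB = mv²/r, so r = mv/(qB).
r = (5.01×10^-27 kg)(8.52×10^4 m/s) / [(1×1.60×10^-19 C)(2.52×10^-4 T)] = 10.6 m.

r ≈ 10.6 m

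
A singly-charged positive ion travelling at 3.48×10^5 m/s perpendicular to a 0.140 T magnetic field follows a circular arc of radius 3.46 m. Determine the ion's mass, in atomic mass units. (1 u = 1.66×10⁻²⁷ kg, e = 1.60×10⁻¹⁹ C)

m ≈ 134 u

qvB = mv²/r ⇒ m = qBr/v.
m = (1×1.60×10^-19)(0.140)(3.46) / (3.48×10^5) = 2.23×10^-25 kg = 134 u.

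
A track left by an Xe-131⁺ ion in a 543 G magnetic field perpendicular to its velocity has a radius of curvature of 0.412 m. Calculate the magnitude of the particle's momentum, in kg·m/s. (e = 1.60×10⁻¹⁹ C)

p ≈ 3.58×10^-21 kg·m/s

Since qvB = mv²/r, the momentum p = mv = qBr.
p = (1×1.60×10^-19)(0.0543)(0.412) = 3.58×10^-21 kg·m/s.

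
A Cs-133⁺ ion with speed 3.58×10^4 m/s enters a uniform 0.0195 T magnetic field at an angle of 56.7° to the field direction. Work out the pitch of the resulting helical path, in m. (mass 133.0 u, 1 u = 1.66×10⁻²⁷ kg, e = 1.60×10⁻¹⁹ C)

The velocity component along B is v∥ = v cos56.7° = 1.97×10^4 m/s.
The cyclotron period T = 2πm/(qB) = 4.45×10^-4 s is set by m, q, B alone.
Pitch = v∥·T = (1.97×10^4)(4.45×10^-4) = 8.74 m.

pitch ≈ 8.74 m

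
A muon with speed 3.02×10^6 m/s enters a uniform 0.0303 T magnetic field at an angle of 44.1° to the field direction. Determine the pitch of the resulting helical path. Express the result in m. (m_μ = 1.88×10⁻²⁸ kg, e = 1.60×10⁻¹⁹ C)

pitch ≈ 0.528 m

The velocity component along B is v∥ = v cos44.1° = 2.17×10^6 m/s.
The cyclotron period T = 2πm/(qB) = 2.44×10^-7 s is set by m, q, B alone.
Pitch = v∥·T = (2.17×10^6)(2.44×10^-7) = 0.528 m.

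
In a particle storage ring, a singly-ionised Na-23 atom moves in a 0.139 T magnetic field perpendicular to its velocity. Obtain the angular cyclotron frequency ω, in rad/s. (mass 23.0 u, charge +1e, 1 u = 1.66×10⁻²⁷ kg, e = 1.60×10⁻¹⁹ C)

ω = qB/m = (1×1.60×10^-19)(0.139) / (3.82×10^-26) = 5.83×10^5 rad/s.

ω ≈ 5.83×10^5 rad/s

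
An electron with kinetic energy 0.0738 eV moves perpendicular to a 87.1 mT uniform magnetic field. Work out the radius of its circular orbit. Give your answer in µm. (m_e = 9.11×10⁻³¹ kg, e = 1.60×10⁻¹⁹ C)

Convert the energy: K = 0.0738 eV = 1.18×10^-20 J.
v = √(2K/m) = √(2·1.18×10^-20/9.11×10^-31) = 1.61×10^5 m/s.
r = mv/(qB) = (9.11×10^-31)(1.61×10^5) / [(1×1.60×10^-19)(0.0871)] = 1.05×10^-5 m.

r ≈ 10.5 µm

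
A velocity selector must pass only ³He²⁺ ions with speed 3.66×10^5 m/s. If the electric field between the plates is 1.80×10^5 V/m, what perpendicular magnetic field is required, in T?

qE = qvB ⇒ B = E/v = (1.80×10^5) / (3.66×10^5) = 0.492 T.

B ≈ 0.492 T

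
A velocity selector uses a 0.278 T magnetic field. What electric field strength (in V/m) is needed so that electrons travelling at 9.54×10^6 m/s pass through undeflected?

qE = qvB ⇒ E = vB = (9.54×10^6)(0.278) = 2.65×10^6 V/m.

E ≈ 2.65×10^6 V/m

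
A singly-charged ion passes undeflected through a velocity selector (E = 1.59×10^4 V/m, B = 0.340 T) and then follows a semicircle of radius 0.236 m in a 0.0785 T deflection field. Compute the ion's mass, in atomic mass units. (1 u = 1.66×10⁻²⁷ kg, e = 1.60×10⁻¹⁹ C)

m ≈ 38.2 u

v = E/B₁ = 4.68×10^4 m/s.
From r = mv/(qB₂), m = qB₂r/v = (1×1.60×10^-19)(0.0785)(0.236) / (4.68×10^4) = 6.34×10^-26 kg.
In atomic mass units: m = 6.34×10^-26 / 1.66×10^-27 = 38.2 u.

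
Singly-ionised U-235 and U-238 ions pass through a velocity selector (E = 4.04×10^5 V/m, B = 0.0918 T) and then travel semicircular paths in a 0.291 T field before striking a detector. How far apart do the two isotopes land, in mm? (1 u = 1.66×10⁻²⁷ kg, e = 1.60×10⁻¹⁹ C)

Both emerge at v = E/B₁ = 4.40×10^6 m/s.
r = mv/(qB₂), so r₁ = 36.872 m and r₂ = 37.343 m, giving Δr = 0.471 m.
After a semicircle each ion lands a diameter 2r from the entry slit, so the separation is 2Δr = 0.941 m.

Δd ≈ 941 mm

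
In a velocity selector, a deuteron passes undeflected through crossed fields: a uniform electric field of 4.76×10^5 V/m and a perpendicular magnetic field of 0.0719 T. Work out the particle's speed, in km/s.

v ≈ 6620 km/s

For zero net force, qE = qvB, so v = E/B.
v = (4.76×10^5) / (0.0719) = 6.62×10^6 m/s.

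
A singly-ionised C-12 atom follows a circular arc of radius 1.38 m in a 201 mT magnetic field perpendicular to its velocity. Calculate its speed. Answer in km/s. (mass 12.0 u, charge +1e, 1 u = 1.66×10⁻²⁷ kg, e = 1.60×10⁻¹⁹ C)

From qvB = mv²/r, v = qBr/m.
v = (1×1.60×10^-19)(0.201)(1.38) / (1.99×10^-26) = 2.23×10^6 m/s.

v ≈ 2230 km/s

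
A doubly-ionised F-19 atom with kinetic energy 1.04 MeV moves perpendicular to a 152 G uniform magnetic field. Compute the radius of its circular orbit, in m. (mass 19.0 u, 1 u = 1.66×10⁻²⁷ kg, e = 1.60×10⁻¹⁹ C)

r ≈ 21.1 m

Convert the energy: K = 1.04 MeV = 1.66×10^-13 J.
v = √(2K/m) = √(2·1.66×10^-13/3.15×10^-26) = 3.25×10^6 m/s.
r = mv/(qB) = (3.15×10^-26)(3.25×10^6) / [(2×1.60×10^-19)(0.0152)] = 21.1 m.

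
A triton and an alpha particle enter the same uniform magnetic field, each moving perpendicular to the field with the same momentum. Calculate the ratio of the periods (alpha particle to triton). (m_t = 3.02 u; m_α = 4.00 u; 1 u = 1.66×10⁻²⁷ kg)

ratio ≈ 0.662

T = 2πm/(qB) is independent of speed, so T₂/T₁ = (m₂/q₂)/(m₁/q₁).
T_{alpha particle}/T_{triton} = (6.64×10^-27/2e) / (5.01×10^-27/1e) = 0.662.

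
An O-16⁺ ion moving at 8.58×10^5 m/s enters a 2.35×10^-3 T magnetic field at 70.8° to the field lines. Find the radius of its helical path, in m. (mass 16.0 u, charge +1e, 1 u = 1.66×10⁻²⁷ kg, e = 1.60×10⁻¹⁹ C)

r ≈ 57.2 m

Only the perpendicular component v⊥ = v sin70.8° = 8.10×10^5 m/s is bent by the field.
r = m v⊥ /(qB) = (2.66×10^-26)(8.10×10^5) / [(1×1.60×10^-19)(2.35×10^-3)] = 57.2 m.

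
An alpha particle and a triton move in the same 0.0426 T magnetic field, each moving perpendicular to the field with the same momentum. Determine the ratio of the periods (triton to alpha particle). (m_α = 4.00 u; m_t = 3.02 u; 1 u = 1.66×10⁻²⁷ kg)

ratio ≈ 1.51

T = 2πm/(qB) is independent of speed, so T₂/T₁ = (m₂/q₂)/(m₁/q₁).
T_{triton}/T_{alpha particle} = (5.01×10^-27/1e) / (6.64×10^-27/2e) = 1.51.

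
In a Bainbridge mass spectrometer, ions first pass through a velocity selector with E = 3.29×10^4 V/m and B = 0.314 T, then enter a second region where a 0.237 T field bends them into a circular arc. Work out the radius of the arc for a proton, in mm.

r ≈ 4.61 mm

The selector passes v = E/B = 3.29×10^4/0.314 = 1.05×10^5 m/s.
In the deflection region, r = mv/(qB₂) = (1.67×10^-27)(1.05×10^5) / [(1×1.60×10^-19)(0.237)] = 4.61×10^-3 m.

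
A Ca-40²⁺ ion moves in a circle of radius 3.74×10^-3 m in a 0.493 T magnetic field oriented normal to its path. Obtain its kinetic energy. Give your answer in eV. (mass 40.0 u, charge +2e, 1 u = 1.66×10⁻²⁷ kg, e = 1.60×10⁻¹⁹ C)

v = qBr/m = (2×1.60×10^-19)(0.493)(3.74×10^-3) / (6.64×10^-26) = 8890 m/s.
K = ½mv² = 0.5·(6.64×10^-26)·(8890)² = 2.62×10^-18 J = 16.4 eV.

K ≈ 16.4 eV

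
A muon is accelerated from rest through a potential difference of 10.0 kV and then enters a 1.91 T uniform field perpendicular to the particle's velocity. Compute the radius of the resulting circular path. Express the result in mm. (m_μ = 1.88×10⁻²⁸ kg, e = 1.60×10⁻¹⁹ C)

The kinetic energy gained is K = qV = (1×1.60×10^-19)(1.00×10^4) = 1.60×10^-15 J.
v = √(2K/m) = 4.13×10^6 m/s.
r = mv/(qB) = (1.88×10^-28)(4.13×10^6) / [(1×1.60×10^-19)(1.91)] = 2.54×10^-3 m.

r ≈ 2.54 mm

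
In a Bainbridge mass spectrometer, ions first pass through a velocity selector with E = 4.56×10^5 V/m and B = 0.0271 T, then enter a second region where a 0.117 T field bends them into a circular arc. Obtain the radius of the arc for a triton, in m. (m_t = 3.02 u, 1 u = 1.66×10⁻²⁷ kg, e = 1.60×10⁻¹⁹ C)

The selector passes v = E/B = 4.56×10^5/0.0271 = 1.68×10^7 m/s.
In the deflection region, r = mv/(qB₂) = (5.01×10^-27)(1.68×10^7) / [(1×1.60×10^-19)(0.117)] = 4.51 m.

r ≈ 4.51 m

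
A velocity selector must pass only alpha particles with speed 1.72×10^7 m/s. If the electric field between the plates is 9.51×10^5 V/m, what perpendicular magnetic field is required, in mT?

B ≈ 55.3 mT

qE = qvB ⇒ B = E/v = (9.51×10^5) / (1.72×10^7) = 0.0553 T.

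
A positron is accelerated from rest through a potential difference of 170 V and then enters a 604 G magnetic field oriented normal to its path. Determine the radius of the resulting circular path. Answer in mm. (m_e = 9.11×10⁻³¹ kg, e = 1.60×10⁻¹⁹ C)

The kinetic energy gained is K = qV = (1×1.60×10^-19)(170) = 2.72×10^-17 J.
v = √(2K/m) = 7.73×10^6 m/s.
r = mv/(qB) = (9.11×10^-31)(7.73×10^6) / [(1×1.60×10^-19)(0.0604)] = 7.28×10^-4 m.

r ≈ 0.728 mm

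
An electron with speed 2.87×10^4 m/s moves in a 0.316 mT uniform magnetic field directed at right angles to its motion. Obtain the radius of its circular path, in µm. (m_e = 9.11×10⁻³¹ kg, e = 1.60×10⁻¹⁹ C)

r ≈ 517 µm

The magnetic force provides the centripetal force: qvB = mv²/r, so r = mv/(qB).
r = (9.11×10^-31 kg)(2.87×10^4 m/s) / [(1×1.60×10^-19 C)(3.16×10^-4 T)] = 5.17×10^-4 m.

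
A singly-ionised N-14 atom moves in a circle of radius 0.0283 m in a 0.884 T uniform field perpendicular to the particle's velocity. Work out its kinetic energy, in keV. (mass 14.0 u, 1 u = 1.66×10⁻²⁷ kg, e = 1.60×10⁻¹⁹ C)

v = qBr/m = (1×1.60×10^-19)(0.884)(0.0283) / (2.32×10^-26) = 1.72×10^5 m/s.
K = ½mv² = 0.5·(2.32×10^-26)·(1.72×10^5)² = 3.45×10^-16 J = 2.15 keV.

K ≈ 2.15 keV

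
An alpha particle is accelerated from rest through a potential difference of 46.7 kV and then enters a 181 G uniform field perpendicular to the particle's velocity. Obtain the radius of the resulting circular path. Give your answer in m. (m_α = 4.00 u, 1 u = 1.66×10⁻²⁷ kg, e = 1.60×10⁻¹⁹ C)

r ≈ 2.43 m

The kinetic energy gained is K = qV = (2×1.60×10^-19)(4.67×10^4) = 1.49×10^-14 J.
v = √(2K/m) = 2.12×10^6 m/s.
r = mv/(qB) = (6.64×10^-27)(2.12×10^6) / [(2×1.60×10^-19)(0.0181)] = 2.43 m.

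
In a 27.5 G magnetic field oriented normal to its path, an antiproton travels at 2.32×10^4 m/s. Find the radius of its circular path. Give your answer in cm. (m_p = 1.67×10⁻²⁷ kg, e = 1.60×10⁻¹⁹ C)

The magnetic force provides the centripetal force: qvB = mv²/r, so r = mv/(qB).
r = (1.67×10^-27 kg)(2.32×10^4 m/s) / [(1×1.60×10^-19 C)(2.75×10^-3 T)] = 0.0881 m.

r ≈ 8.81 cm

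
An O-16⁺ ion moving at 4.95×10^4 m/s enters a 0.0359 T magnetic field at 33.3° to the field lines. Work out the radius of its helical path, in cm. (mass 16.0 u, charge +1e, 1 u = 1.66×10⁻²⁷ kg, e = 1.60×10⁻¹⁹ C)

Only the perpendicular component v⊥ = v sin33.3° = 2.72×10^4 m/s is bent by the field.
r = m v⊥ /(qB) = (2.66×10^-26)(2.72×10^4) / [(1×1.60×10^-19)(0.0359)] = 0.126 m.

r ≈ 12.6 cm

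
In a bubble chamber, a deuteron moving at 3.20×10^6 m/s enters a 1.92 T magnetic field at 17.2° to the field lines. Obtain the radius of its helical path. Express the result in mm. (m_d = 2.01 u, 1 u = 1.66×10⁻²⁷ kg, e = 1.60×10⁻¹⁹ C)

r ≈ 10.3 mm

Only the perpendicular component v⊥ = v sin17.2° = 9.46×10^5 m/s is bent by the field.
r = m v⊥ /(qB) = (3.34×10^-27)(9.46×10^5) / [(1×1.60×10^-19)(1.92)] = 0.0103 m.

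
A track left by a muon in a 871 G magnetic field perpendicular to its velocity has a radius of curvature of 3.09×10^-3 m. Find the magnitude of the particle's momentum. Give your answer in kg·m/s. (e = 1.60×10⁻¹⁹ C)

p ≈ 4.31×10^-23 kg·m/s

Since qvB = mv²/r, the momentum p = mv = qBr.
p = (1×1.60×10^-19)(0.0871)(3.09×10^-3) = 4.31×10^-23 kg·m/s.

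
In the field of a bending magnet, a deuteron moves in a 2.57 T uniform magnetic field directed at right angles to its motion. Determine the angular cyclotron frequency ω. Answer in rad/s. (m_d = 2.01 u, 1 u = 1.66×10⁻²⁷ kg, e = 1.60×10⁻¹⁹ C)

ω ≈ 1.23×10^8 rad/s

ω = qB/m = (1×1.60×10^-19)(2.57) / (3.34×10^-27) = 1.23×10^8 rad/s.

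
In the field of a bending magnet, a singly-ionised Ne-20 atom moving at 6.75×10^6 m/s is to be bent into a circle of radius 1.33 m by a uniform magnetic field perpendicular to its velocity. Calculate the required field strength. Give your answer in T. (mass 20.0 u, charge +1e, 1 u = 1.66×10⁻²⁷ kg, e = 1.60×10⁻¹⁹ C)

B ≈ 1.05 T

qvB = mv²/r gives B = mv/(qr).
B = (3.32×10^-26)(6.75×10^6) / [(1×1.60×10^-19)(1.33)] = 1.05 T.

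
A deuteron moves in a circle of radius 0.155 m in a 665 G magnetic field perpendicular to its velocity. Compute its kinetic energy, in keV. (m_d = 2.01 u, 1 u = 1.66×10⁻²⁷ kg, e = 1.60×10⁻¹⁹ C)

K ≈ 2.55 keV

v = qBr/m = (1×1.60×10^-19)(0.0665)(0.155) / (3.34×10^-27) = 4.94×10^5 m/s.
K = ½mv² = 0.5·(3.34×10^-27)·(4.94×10^5)² = 4.08×10^-16 J = 2.55 keV.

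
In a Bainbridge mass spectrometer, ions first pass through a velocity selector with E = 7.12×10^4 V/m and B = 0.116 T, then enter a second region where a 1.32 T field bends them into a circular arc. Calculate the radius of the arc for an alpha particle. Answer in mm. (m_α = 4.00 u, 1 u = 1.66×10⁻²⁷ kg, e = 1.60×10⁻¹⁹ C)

r ≈ 9.65 mm

The selector passes v = E/B = 7.12×10^4/0.116 = 6.14×10^5 m/s.
In the deflection region, r = mv/(qB₂) = (6.64×10^-27)(6.14×10^5) / [(2×1.60×10^-19)(1.32)] = 9.65×10^-3 m.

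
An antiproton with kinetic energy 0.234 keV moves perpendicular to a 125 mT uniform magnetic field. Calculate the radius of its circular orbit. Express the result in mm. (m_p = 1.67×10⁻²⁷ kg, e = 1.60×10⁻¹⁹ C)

r ≈ 17.7 mm

Convert the energy: K = 0.234 keV = 3.74×10^-17 J.
v = √(2K/m) = √(2·3.74×10^-17/1.67×10^-27) = 2.12×10^5 m/s.
r = mv/(qB) = (1.67×10^-27)(2.12×10^5) / [(1×1.60×10^-19)(0.125)] = 0.0177 m.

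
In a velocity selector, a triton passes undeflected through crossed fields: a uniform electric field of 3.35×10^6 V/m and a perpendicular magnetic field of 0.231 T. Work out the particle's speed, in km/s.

v ≈ 14500 km/s

For zero net force, qE = qvB, so v = E/B.
v = (3.35×10^6) / (0.231) = 1.45×10^7 m/s.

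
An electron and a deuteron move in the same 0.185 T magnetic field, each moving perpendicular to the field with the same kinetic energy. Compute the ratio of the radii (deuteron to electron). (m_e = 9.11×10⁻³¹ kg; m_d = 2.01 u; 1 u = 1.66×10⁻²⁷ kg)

ratio ≈ 60.5

r = √(2mK)/(qB) ⇒ at equal K, r ∝ √m/q.
r_{deuteron}/r_{electron} = 60.5.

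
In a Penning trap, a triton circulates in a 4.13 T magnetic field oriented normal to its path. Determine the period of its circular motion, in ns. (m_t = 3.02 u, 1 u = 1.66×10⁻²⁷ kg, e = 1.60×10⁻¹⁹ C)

T ≈ 47.7 ns

The cyclotron period is independent of speed: T = 2πm/(qB).
T = 2π(5.01×10^-27) / [(1×1.60×10^-19)(4.13)] = 4.77×10^-8 s.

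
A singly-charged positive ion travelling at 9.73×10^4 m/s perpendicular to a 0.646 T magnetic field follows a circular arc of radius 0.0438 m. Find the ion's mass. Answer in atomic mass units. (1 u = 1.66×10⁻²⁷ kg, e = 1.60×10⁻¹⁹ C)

qvB = mv²/r ⇒ m = qBr/v.
m = (1×1.60×10^-19)(0.646)(0.0438) / (9.73×10^4) = 4.65×10^-26 kg = 28.0 u.

m ≈ 28.0 u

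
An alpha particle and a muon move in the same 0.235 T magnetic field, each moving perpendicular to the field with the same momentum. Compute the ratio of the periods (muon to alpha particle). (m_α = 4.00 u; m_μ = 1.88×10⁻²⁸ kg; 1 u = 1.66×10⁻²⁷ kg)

ratio ≈ 0.0566

T = 2πm/(qB) is independent of speed, so T₂/T₁ = (m₂/q₂)/(m₁/q₁).
T_{muon}/T_{alpha particle} = (1.88×10^-28/1e) / (6.64×10^-27/2e) = 0.0566.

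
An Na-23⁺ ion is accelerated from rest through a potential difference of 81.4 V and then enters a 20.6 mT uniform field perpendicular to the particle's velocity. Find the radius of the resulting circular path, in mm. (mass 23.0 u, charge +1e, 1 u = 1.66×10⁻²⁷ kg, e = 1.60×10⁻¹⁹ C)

The kinetic energy gained is K = qV = (1×1.60×10^-19)(81.4) = 1.30×10^-17 J.
v = √(2K/m) = 2.61×10^4 m/s.
r = mv/(qB) = (3.82×10^-26)(2.61×10^4) / [(1×1.60×10^-19)(0.0206)] = 0.303 m.

r ≈ 303 mm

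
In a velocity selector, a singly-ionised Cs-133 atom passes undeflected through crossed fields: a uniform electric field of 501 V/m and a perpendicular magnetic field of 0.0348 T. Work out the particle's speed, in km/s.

v ≈ 14.4 km/s

For zero net force, qE = qvB, so v = E/B.
v = (501) / (0.0348) = 1.44×10^4 m/s.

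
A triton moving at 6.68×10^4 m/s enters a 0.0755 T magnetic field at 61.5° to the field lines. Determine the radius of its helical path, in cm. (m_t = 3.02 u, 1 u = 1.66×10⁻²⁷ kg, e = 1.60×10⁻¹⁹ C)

Only the perpendicular component v⊥ = v sin61.5° = 5.87×10^4 m/s is bent by the field.
r = m v⊥ /(qB) = (5.01×10^-27)(5.87×10^4) / [(1×1.60×10^-19)(0.0755)] = 0.0244 m.

r ≈ 2.44 cm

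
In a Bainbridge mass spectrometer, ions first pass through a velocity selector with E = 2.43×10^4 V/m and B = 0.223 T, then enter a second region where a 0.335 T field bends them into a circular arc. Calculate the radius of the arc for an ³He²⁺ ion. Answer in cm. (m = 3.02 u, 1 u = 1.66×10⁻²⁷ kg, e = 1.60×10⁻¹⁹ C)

The selector passes v = E/B = 2.43×10^4/0.223 = 1.09×10^5 m/s.
In the deflection region, r = mv/(qB₂) = (5.01×10^-27)(1.09×10^5) / [(2×1.60×10^-19)(0.335)] = 5.10×10^-3 m.

r ≈ 0.510 cm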